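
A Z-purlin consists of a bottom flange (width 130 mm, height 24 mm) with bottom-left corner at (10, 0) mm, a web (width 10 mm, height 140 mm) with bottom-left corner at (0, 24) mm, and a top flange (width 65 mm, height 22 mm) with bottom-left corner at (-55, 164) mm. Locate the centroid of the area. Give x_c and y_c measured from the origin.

Part | A | x̄ᵢ | ȳᵢ | A·x̄ᵢ | A·ȳᵢ
bottom flange | 3120.00 | 75.00 | 12.00 | 234000.00 | 37440.00
web | 1400.00 | 5.00 | 94.00 | 7000.00 | 131600.00
top flange | 1430.00 | -22.50 | 175.00 | -32175.00 | 250250.00
Σ | 5950.00 |  |  | 208825.00 | 419290.00
x_c = 208825.00 / 5950.00 = 35.10 mm
y_c = 419290.00 / 5950.00 = 70.47 mm

x_c = 35.10 mm, y_c = 70.47 mm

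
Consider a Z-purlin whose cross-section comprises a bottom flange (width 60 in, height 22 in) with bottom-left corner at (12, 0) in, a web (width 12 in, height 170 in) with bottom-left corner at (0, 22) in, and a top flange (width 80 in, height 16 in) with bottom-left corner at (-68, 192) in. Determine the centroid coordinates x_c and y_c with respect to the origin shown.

x_c = 6.86 in, y_c = 105.34 in

bottom flange: A = 60 × 22 = 1320.00, centroid at (42.00, 11.00).
web: A = 12 × 170 = 2040.00, centroid at (6.00, 107.00).
top flange: A = 80 × 16 = 1280.00, centroid at (-28.00, 200.00).
ΣA = 4640.00 in²
ΣAx_c = (1320.00)(42.00) + (2040.00)(6.00) + (1280.00)(-28.00) = 31840.00 in³
ΣAy_c = (1320.00)(11.00) + (2040.00)(107.00) + (1280.00)(200.00) = 488800.00 in³
x_c = 31840.00 / 4640.00 = 6.86 in
y_c = 488800.00 / 4640.00 = 105.34 in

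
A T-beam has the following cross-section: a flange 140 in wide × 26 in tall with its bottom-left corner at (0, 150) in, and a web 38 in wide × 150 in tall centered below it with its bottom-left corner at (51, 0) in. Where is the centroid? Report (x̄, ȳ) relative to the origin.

web: A = 38 × 150 = 5700.00, centroid at (70.00, 75.00).
flange: A = 140 × 26 = 3640.00, centroid at (70.00, 163.00).
ΣA = 9340.00 in²
ΣAx̄ = (5700.00)(70.00) + (3640.00)(70.00) = 653800.00 in³
ΣAȳ = (5700.00)(75.00) + (3640.00)(163.00) = 1020820.00 in³
x̄ = 653800.00 / 9340.00 = 70.00 in
ȳ = 1020820.00 / 9340.00 = 109.30 in

x̄ = 70.00 in, ȳ = 109.30 in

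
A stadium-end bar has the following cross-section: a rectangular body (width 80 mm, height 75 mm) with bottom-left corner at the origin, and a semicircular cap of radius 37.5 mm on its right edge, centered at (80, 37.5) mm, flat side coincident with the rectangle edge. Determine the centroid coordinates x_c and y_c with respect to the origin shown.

rectangular body: A = 80 × 75 = 6000.00, centroid at (40.00, 37.50).
semicircular end: A = ½π·37.5² = 2208.93, centroid at (95.92, 37.50).
ΣA = 8208.93 mm²
ΣAx_c = (6000.00)(40.00) + (2208.93)(95.92) = 451870.84 mm³
ΣAy_c = (6000.00)(37.50) + (2208.93)(37.50) = 307834.96 mm³
x_c = 451870.84 / 8208.93 = 55.05 mm
y_c = 307834.96 / 8208.93 = 37.50 mm

x_c = 55.05 mm, y_c = 37.50 mm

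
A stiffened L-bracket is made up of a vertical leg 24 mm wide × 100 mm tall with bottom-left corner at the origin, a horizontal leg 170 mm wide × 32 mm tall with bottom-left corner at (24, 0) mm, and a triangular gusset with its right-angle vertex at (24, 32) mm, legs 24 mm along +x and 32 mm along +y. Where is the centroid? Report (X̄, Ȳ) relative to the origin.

X̄ = 77.10 mm, Ȳ = 27.17 mm

vertical leg: A = 24 × 100 = 2400.00, centroid at (12.00, 50.00).
horizontal leg: A = 170 × 32 = 5440.00, centroid at (109.00, 16.00).
gusset: A = ½·24·32 = 384.00, centroid at (32.00, 42.67).
ΣA = 8224.00 mm², ΣAX̄ = 634048.00 mm³, ΣAȲ = 223424.00 mm³.
X̄ = 634048.00/8224.00 = 77.10 mm; Ȳ = 223424.00/8224.00 = 27.17 mm.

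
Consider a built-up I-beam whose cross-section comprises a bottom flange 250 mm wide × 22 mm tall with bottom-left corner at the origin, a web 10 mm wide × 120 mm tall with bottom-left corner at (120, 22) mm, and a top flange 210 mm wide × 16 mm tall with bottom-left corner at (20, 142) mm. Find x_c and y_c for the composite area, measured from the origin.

bottom flange: A = 250 × 22 = 5500.00, centroid at (125.00, 11.00).
web: A = 10 × 120 = 1200.00, centroid at (125.00, 82.00).
top flange: A = 210 × 16 = 3360.00, centroid at (125.00, 150.00).
ΣA = 10060.00 mm², ΣAx_c = 1257500.00 mm³, ΣAy_c = 662900.00 mm³.
x_c = 1257500.00/10060.00 = 125.00 mm; y_c = 662900.00/10060.00 = 65.89 mm.

x_c = 125.00 mm, y_c = 65.89 mm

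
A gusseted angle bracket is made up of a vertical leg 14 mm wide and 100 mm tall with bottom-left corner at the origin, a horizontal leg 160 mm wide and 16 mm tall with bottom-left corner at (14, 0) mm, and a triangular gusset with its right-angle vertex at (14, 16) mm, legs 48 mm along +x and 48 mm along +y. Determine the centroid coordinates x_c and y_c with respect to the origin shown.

x_c = 55.75 mm, y_c = 24.91 mm

vertical leg: A = 14 × 100 = 1400.00, centroid at (7.00, 50.00).
horizontal leg: A = 160 × 16 = 2560.00, centroid at (94.00, 8.00).
gusset: A = ½·48·48 = 1152.00, centroid at (30.00, 32.00).
ΣA = 5112.00 mm²
ΣAx_c = (1400.00)(7.00) + (2560.00)(94.00) + (1152.00)(30.00) = 285000.00 mm³
ΣAy_c = (1400.00)(50.00) + (2560.00)(8.00) + (1152.00)(32.00) = 127344.00 mm³
x_c = 285000.00 / 5112.00 = 55.75 mm
y_c = 127344.00 / 5112.00 = 24.91 mm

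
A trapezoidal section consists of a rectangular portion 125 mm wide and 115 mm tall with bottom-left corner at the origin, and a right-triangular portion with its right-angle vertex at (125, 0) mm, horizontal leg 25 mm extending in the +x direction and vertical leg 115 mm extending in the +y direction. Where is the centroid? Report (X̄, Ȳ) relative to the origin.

X̄ = 68.94 mm, Ȳ = 55.76 mm

rectangular portion: A = 125 × 115 = 14375.00, centroid at (62.50, 57.50).
triangular portion: A = ½·25·115 = 1437.50, centroid at (133.33, 38.33).
ΣA = 15812.50 mm²
ΣAX̄ = (14375.00)(62.50) + (1437.50)(133.33) = 1090104.17 mm³
ΣAȲ = (14375.00)(57.50) + (1437.50)(38.33) = 881666.67 mm³
X̄ = 1090104.17 / 15812.50 = 68.94 mm
Ȳ = 881666.67 / 15812.50 = 55.76 mm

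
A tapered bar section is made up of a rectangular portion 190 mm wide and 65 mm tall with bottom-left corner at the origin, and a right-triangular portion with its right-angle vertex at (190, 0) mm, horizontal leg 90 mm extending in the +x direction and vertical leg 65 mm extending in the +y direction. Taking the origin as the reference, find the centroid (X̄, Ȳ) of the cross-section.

X̄ = 118.94 mm, Ȳ = 30.43 mm

rectangular portion: A = 190 × 65 = 12350.00, centroid at (95.00, 32.50).
triangular portion: A = ½·90·65 = 2925.00, centroid at (220.00, 21.67).
ΣA = 15275.00 mm²
ΣAX̄ = (12350.00)(95.00) + (2925.00)(220.00) = 1816750.00 mm³
ΣAȲ = (12350.00)(32.50) + (2925.00)(21.67) = 464750.00 mm³
X̄ = 1816750.00 / 15275.00 = 118.94 mm
Ȳ = 464750.00 / 15275.00 = 30.43 mm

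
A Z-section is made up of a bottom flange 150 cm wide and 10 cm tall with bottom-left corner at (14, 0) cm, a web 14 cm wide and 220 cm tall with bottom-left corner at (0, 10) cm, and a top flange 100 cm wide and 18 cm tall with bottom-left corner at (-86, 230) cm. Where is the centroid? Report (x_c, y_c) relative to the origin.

x_c = 14.15 cm, y_c = 126.54 cm

Part | A | x̄ᵢ | ȳᵢ | A·x̄ᵢ | A·ȳᵢ
bottom flange | 1500.00 | 89.00 | 5.00 | 133500.00 | 7500.00
web | 3080.00 | 7.00 | 120.00 | 21560.00 | 369600.00
top flange | 1800.00 | -36.00 | 239.00 | -64800.00 | 430200.00
Σ | 6380.00 |  |  | 90260.00 | 807300.00
x_c = 90260.00 / 6380.00 = 14.15 cm
y_c = 807300.00 / 6380.00 = 126.54 cm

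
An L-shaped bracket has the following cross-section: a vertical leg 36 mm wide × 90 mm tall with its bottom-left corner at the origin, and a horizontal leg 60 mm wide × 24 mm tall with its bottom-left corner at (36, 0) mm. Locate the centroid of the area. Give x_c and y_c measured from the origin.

vertical leg: A = 36 × 90 = 3240.00, centroid at (18.00, 45.00).
horizontal leg: A = 60 × 24 = 1440.00, centroid at (66.00, 12.00).
ΣA = 4680.00 mm², ΣAx_c = 153360.00 mm³, ΣAy_c = 163080.00 mm³.
x_c = 153360.00/4680.00 = 32.77 mm; y_c = 163080.00/4680.00 = 34.85 mm.

x_c = 32.77 mm, y_c = 34.85 mm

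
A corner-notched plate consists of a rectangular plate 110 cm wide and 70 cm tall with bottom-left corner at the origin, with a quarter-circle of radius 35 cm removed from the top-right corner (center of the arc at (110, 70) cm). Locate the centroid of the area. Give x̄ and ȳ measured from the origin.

plate: A = 110 × 70 = 7700.00, centroid at (55.00, 35.00).
removed quarter-circle: A = −¼π·35² = -962.11, centroid at (95.15, 55.15).
ΣA = 6737.89 cm², ΣAx̄ = 331959.26 cm³, ΣAȳ = 216443.77 cm³.
x̄ = 331959.26/6737.89 = 49.27 cm; ȳ = 216443.77/6737.89 = 32.12 cm.

x̄ = 49.27 cm, ȳ = 32.12 cm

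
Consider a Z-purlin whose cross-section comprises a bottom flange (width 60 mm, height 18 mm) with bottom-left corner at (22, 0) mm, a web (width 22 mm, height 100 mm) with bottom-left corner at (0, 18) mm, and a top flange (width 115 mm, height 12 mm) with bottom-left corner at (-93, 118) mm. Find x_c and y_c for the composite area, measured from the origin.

x_c = 6.73 mm, y_c = 70.91 mm

Part | A | x̄ᵢ | ȳᵢ | A·x̄ᵢ | A·ȳᵢ
bottom flange | 1080.00 | 52.00 | 9.00 | 56160.00 | 9720.00
web | 2200.00 | 11.00 | 68.00 | 24200.00 | 149600.00
top flange | 1380.00 | -35.50 | 124.00 | -48990.00 | 171120.00
Σ | 4660.00 |  |  | 31370.00 | 330440.00
x_c = 31370.00 / 4660.00 = 6.73 mm
y_c = 330440.00 / 4660.00 = 70.91 mm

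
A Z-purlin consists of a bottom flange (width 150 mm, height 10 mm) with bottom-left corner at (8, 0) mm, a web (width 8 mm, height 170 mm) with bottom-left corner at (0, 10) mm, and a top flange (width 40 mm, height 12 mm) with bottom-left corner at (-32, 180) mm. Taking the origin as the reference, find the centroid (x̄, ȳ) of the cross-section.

Part | A | x̄ᵢ | ȳᵢ | A·x̄ᵢ | A·ȳᵢ
bottom flange | 1500.00 | 83.00 | 5.00 | 124500.00 | 7500.00
web | 1360.00 | 4.00 | 95.00 | 5440.00 | 129200.00
top flange | 480.00 | -12.00 | 186.00 | -5760.00 | 89280.00
Σ | 3340.00 |  |  | 124180.00 | 225980.00
x̄ = 124180.00 / 3340.00 = 37.18 mm
ȳ = 225980.00 / 3340.00 = 67.66 mm

x̄ = 37.18 mm, ȳ = 67.66 mm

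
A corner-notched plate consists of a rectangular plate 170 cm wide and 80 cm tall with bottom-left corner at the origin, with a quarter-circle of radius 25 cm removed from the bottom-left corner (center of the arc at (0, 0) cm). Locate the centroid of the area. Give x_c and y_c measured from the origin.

x_c = 87.79 cm, y_c = 41.10 cm

plate: A = 170 × 80 = 13600.00, centroid at (85.00, 40.00).
removed quarter-circle: A = −¼π·25² = -490.87, centroid at (10.61, 10.61).
ΣA = 13109.13 cm², ΣAx_c = 1150791.67 cm³, ΣAy_c = 538791.67 cm³.
x_c = 1150791.67/13109.13 = 87.79 cm; y_c = 538791.67/13109.13 = 41.10 cm.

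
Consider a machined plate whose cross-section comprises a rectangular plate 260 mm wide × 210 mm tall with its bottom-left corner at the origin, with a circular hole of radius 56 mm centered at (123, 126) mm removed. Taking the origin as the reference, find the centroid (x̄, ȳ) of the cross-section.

plate: A = 260 × 210 = 54600.00, centroid at (130.00, 105.00).
hole: A = −π·56² = -9852.03, centroid at (123.00, 126.00).
ΣA = 44747.97 mm²
ΣAx̄ = (54600.00)(130.00) + (-9852.03)(123.00) = 5886199.75 mm³
ΣAȳ = (54600.00)(105.00) + (-9852.03)(126.00) = 4491643.65 mm³
x̄ = 5886199.75 / 44747.97 = 131.54 mm
ȳ = 4491643.65 / 44747.97 = 100.38 mm

x̄ = 131.54 mm, ȳ = 100.38 mm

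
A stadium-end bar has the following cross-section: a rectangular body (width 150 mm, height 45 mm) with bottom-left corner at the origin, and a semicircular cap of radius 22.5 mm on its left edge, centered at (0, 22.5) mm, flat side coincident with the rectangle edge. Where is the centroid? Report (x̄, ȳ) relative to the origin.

rectangular body: A = 150 × 45 = 6750.00, centroid at (75.00, 22.50).
semicircular end: A = ½π·22.5² = 795.22, centroid at (-9.55, 22.50).
ΣA = 7545.22 mm²
ΣAx̄ = (6750.00)(75.00) + (795.22)(-9.55) = 498656.25 mm³
ΣAȳ = (6750.00)(22.50) + (795.22)(22.50) = 169767.35 mm³
x̄ = 498656.25 / 7545.22 = 66.09 mm
ȳ = 169767.35 / 7545.22 = 22.50 mm

x̄ = 66.09 mm, ȳ = 22.50 mm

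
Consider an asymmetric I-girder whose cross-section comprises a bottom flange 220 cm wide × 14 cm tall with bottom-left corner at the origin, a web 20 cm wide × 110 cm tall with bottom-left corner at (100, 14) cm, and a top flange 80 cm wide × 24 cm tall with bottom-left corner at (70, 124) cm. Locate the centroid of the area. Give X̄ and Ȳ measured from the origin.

X̄ = 110.00 cm, Ȳ = 60.34 cm

bottom flange: A = 220 × 14 = 3080.00, centroid at (110.00, 7.00).
web: A = 20 × 110 = 2200.00, centroid at (110.00, 69.00).
top flange: A = 80 × 24 = 1920.00, centroid at (110.00, 136.00).
ΣA = 7200.00 cm², ΣAX̄ = 792000.00 cm³, ΣAȲ = 434480.00 cm³.
X̄ = 792000.00/7200.00 = 110.00 cm; Ȳ = 434480.00/7200.00 = 60.34 cm.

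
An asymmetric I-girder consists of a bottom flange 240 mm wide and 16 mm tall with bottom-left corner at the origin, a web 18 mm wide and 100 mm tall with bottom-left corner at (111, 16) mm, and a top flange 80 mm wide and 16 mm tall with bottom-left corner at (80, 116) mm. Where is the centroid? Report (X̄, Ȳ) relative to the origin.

X̄ = 120.00 mm, Ȳ = 44.54 mm

Part | A | x̄ᵢ | ȳᵢ | A·x̄ᵢ | A·ȳᵢ
bottom flange | 3840.00 | 120.00 | 8.00 | 460800.00 | 30720.00
web | 1800.00 | 120.00 | 66.00 | 216000.00 | 118800.00
top flange | 1280.00 | 120.00 | 124.00 | 153600.00 | 158720.00
Σ | 6920.00 |  |  | 830400.00 | 308240.00
X̄ = 830400.00 / 6920.00 = 120.00 mm
Ȳ = 308240.00 / 6920.00 = 44.54 mm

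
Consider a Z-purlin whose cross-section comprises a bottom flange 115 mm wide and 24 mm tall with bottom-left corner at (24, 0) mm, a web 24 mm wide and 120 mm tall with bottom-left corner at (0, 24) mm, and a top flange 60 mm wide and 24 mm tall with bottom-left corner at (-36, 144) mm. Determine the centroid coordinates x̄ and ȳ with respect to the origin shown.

x̄ = 35.43 mm, ȳ = 70.58 mm

bottom flange: A = 115 × 24 = 2760.00, centroid at (81.50, 12.00).
web: A = 24 × 120 = 2880.00, centroid at (12.00, 84.00).
top flange: A = 60 × 24 = 1440.00, centroid at (-6.00, 156.00).
ΣA = 7080.00 mm², ΣAx̄ = 250860.00 mm³, ΣAȳ = 499680.00 mm³.
x̄ = 250860.00/7080.00 = 35.43 mm; ȳ = 499680.00/7080.00 = 70.58 mm.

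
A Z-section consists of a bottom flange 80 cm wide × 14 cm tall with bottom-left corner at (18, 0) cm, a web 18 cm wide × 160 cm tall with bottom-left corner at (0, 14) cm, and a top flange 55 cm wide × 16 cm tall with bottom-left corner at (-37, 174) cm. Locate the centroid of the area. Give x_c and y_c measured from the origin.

x_c = 16.91 cm, y_c = 89.90 cm

Part | A | x̄ᵢ | ȳᵢ | A·x̄ᵢ | A·ȳᵢ
bottom flange | 1120.00 | 58.00 | 7.00 | 64960.00 | 7840.00
web | 2880.00 | 9.00 | 94.00 | 25920.00 | 270720.00
top flange | 880.00 | -9.50 | 182.00 | -8360.00 | 160160.00
Σ | 4880.00 |  |  | 82520.00 | 438720.00
x_c = 82520.00 / 4880.00 = 16.91 cm
y_c = 438720.00 / 4880.00 = 89.90 cm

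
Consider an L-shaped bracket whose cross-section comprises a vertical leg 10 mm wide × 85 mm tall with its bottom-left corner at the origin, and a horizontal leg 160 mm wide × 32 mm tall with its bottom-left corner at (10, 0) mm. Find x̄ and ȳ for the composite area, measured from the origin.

vertical leg: A = 10 × 85 = 850.00, centroid at (5.00, 42.50).
horizontal leg: A = 160 × 32 = 5120.00, centroid at (90.00, 16.00).
ΣA = 5970.00 mm²
ΣAx̄ = (850.00)(5.00) + (5120.00)(90.00) = 465050.00 mm³
ΣAȳ = (850.00)(42.50) + (5120.00)(16.00) = 118045.00 mm³
x̄ = 465050.00 / 5970.00 = 77.90 mm
ȳ = 118045.00 / 5970.00 = 19.77 mm

x̄ = 77.90 mm, ȳ = 19.77 mm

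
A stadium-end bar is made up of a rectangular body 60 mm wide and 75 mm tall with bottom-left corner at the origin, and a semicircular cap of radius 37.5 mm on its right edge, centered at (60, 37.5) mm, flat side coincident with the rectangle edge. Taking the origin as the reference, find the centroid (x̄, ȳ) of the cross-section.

x̄ = 45.12 mm, ȳ = 37.50 mm

rectangular body: A = 60 × 75 = 4500.00, centroid at (30.00, 37.50).
semicircular end: A = ½π·37.5² = 2208.93, centroid at (75.92, 37.50).
ΣA = 6708.93 mm²
ΣAx̄ = (4500.00)(30.00) + (2208.93)(75.92) = 302692.19 mm³
ΣAȳ = (4500.00)(37.50) + (2208.93)(37.50) = 251584.96 mm³
x̄ = 302692.19 / 6708.93 = 45.12 mm
ȳ = 251584.96 / 6708.93 = 37.50 mm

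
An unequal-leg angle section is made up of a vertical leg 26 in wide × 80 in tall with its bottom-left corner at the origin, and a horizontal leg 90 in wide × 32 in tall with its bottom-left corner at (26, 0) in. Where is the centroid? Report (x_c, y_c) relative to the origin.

vertical leg: A = 26 × 80 = 2080.00, centroid at (13.00, 40.00).
horizontal leg: A = 90 × 32 = 2880.00, centroid at (71.00, 16.00).
ΣA = 4960.00 in², ΣAx_c = 231520.00 in³, ΣAy_c = 129280.00 in³.
x_c = 231520.00/4960.00 = 46.68 in; y_c = 129280.00/4960.00 = 26.06 in.

x_c = 46.68 in, y_c = 26.06 in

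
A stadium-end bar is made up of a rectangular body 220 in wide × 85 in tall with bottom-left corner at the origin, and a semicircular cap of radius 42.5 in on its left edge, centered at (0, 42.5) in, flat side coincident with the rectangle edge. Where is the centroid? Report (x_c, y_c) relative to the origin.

rectangular body: A = 220 × 85 = 18700.00, centroid at (110.00, 42.50).
semicircular end: A = ½π·42.5² = 2837.25, centroid at (-18.04, 42.50).
ΣA = 21537.25 in², ΣAx_c = 2005822.92 in³, ΣAy_c = 915333.16 in³.
x_c = 2005822.92/21537.25 = 93.13 in; y_c = 915333.16/21537.25 = 42.50 in.

x_c = 93.13 in, y_c = 42.50 in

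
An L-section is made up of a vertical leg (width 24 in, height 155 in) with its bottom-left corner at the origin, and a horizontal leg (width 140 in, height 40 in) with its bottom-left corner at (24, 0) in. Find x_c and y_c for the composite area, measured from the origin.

x_c = 61.27 in, y_c = 42.95 in

Part | A | x̄ᵢ | ȳᵢ | A·x̄ᵢ | A·ȳᵢ
vertical leg | 3720.00 | 12.00 | 77.50 | 44640.00 | 288300.00
horizontal leg | 5600.00 | 94.00 | 20.00 | 526400.00 | 112000.00
Σ | 9320.00 |  |  | 571040.00 | 400300.00
x_c = 571040.00 / 9320.00 = 61.27 in
y_c = 400300.00 / 9320.00 = 42.95 in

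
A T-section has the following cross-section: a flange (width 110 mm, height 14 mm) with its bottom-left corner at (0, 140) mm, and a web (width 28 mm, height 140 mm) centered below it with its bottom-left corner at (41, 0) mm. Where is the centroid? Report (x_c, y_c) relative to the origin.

Part | A | x̄ᵢ | ȳᵢ | A·x̄ᵢ | A·ȳᵢ
web | 3920.00 | 55.00 | 70.00 | 215600.00 | 274400.00
flange | 1540.00 | 55.00 | 147.00 | 84700.00 | 226380.00
Σ | 5460.00 |  |  | 300300.00 | 500780.00
x_c = 300300.00 / 5460.00 = 55.00 mm
y_c = 500780.00 / 5460.00 = 91.72 mm

x_c = 55.00 mm, y_c = 91.72 mm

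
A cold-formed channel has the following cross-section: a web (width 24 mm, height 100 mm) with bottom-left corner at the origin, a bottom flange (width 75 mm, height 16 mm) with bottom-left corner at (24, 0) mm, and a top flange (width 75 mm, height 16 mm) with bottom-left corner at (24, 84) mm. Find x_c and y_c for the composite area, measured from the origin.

Part | A | x̄ᵢ | ȳᵢ | A·x̄ᵢ | A·ȳᵢ
web | 2400.00 | 12.00 | 50.00 | 28800.00 | 120000.00
bottom flange | 1200.00 | 61.50 | 8.00 | 73800.00 | 9600.00
top flange | 1200.00 | 61.50 | 92.00 | 73800.00 | 110400.00
Σ | 4800.00 |  |  | 176400.00 | 240000.00
x_c = 176400.00 / 4800.00 = 36.75 mm
y_c = 240000.00 / 4800.00 = 50.00 mm

x_c = 36.75 mm, y_c = 50.00 mm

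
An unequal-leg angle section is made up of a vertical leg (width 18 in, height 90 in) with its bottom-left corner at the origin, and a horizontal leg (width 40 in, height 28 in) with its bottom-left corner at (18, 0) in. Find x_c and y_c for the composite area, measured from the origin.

vertical leg: A = 18 × 90 = 1620.00, centroid at (9.00, 45.00).
horizontal leg: A = 40 × 28 = 1120.00, centroid at (38.00, 14.00).
ΣA = 2740.00 in²
ΣAx_c = (1620.00)(9.00) + (1120.00)(38.00) = 57140.00 in³
ΣAy_c = (1620.00)(45.00) + (1120.00)(14.00) = 88580.00 in³
x_c = 57140.00 / 2740.00 = 20.85 in
y_c = 88580.00 / 2740.00 = 32.33 in

x_c = 20.85 in, y_c = 32.33 in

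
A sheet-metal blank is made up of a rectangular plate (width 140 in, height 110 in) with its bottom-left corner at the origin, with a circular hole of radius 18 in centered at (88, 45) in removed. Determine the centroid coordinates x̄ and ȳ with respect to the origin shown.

x̄ = 68.73 in, ȳ = 55.71 in

plate: A = 140 × 110 = 15400.00, centroid at (70.00, 55.00).
hole: A = −π·18² = -1017.88, centroid at (88.00, 45.00).
ΣA = 14382.12 in²
ΣAx̄ = (15400.00)(70.00) + (-1017.88)(88.00) = 988426.91 in³
ΣAȳ = (15400.00)(55.00) + (-1017.88)(45.00) = 801195.58 in³
x̄ = 988426.91 / 14382.12 = 68.73 in
ȳ = 801195.58 / 14382.12 = 55.71 in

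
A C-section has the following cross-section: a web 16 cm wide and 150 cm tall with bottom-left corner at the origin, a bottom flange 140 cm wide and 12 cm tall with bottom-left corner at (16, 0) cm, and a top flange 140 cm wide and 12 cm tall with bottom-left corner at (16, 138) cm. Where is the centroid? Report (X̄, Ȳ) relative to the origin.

web: A = 16 × 150 = 2400.00, centroid at (8.00, 75.00).
bottom flange: A = 140 × 12 = 1680.00, centroid at (86.00, 6.00).
top flange: A = 140 × 12 = 1680.00, centroid at (86.00, 144.00).
ΣA = 5760.00 cm², ΣAX̄ = 308160.00 cm³, ΣAȲ = 432000.00 cm³.
X̄ = 308160.00/5760.00 = 53.50 cm; Ȳ = 432000.00/5760.00 = 75.00 cm.

X̄ = 53.50 cm, Ȳ = 75.00 cm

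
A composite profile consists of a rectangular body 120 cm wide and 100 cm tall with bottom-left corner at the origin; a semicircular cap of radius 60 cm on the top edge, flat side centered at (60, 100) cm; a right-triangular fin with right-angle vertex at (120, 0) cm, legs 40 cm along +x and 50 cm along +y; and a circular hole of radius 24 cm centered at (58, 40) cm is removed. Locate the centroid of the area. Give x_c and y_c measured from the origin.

x_c = 64.57 cm, y_c = 74.43 cm

rectangular body: A = 120 × 100 = 12000.00, centroid at (60.00, 50.00).
semicircular top: A = ½π·60² = 5654.87, centroid at (60.00, 125.46).
triangular fin: A = ½·40·50 = 1000.00, centroid at (133.33, 16.67).
hole: A = −π·24² = -1809.56, centroid at (58.00, 40.00).
ΣA = 16845.31 cm²
ΣAx_c = (12000.00)(60.00) + (5654.87)(60.00) + (1000.00)(133.33) + (-1809.56)(58.00) = 1087671.01 cm³
ΣAy_c = (12000.00)(50.00) + (5654.87)(125.46) + (1000.00)(16.67) + (-1809.56)(40.00) = 1253771.05 cm³
x_c = 1087671.01 / 16845.31 = 64.57 cm
y_c = 1253771.05 / 16845.31 = 74.43 cm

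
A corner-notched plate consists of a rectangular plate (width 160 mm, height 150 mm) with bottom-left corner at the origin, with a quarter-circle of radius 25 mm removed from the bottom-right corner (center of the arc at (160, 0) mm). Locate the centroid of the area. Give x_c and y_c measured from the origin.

Part | A | x̄ᵢ | ȳᵢ | A·x̄ᵢ | A·ȳᵢ
plate | 24000.00 | 80.00 | 75.00 | 1920000.00 | 1800000.00
removed quarter-circle | -490.87 | 149.39 | 10.61 | -73331.48 | -5208.33
Σ | 23509.13 |  |  | 1846668.52 | 1794791.67
x_c = 1846668.52 / 23509.13 = 78.55 mm
y_c = 1794791.67 / 23509.13 = 76.34 mm

x_c = 78.55 mm, y_c = 76.34 mm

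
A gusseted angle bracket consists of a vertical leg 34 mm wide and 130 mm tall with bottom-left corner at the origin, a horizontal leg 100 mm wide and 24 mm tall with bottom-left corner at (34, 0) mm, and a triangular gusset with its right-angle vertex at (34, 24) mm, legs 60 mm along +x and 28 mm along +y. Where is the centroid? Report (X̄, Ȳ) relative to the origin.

X̄ = 42.05 mm, Ȳ = 44.92 mm

Part | A | x̄ᵢ | ȳᵢ | A·x̄ᵢ | A·ȳᵢ
vertical leg | 4420.00 | 17.00 | 65.00 | 75140.00 | 287300.00
horizontal leg | 2400.00 | 84.00 | 12.00 | 201600.00 | 28800.00
gusset | 840.00 | 54.00 | 33.33 | 45360.00 | 28000.00
Σ | 7660.00 |  |  | 322100.00 | 344100.00
X̄ = 322100.00 / 7660.00 = 42.05 mm
Ȳ = 344100.00 / 7660.00 = 44.92 mm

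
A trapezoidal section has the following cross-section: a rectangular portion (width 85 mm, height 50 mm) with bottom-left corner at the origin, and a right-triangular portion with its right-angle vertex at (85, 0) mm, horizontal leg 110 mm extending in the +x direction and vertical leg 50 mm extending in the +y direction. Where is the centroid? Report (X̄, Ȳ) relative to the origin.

X̄ = 73.60 mm, Ȳ = 21.73 mm

rectangular portion: A = 85 × 50 = 4250.00, centroid at (42.50, 25.00).
triangular portion: A = ½·110·50 = 2750.00, centroid at (121.67, 16.67).
ΣA = 7000.00 mm², ΣAX̄ = 515208.33 mm³, ΣAȲ = 152083.33 mm³.
X̄ = 515208.33/7000.00 = 73.60 mm; Ȳ = 152083.33/7000.00 = 21.73 mm.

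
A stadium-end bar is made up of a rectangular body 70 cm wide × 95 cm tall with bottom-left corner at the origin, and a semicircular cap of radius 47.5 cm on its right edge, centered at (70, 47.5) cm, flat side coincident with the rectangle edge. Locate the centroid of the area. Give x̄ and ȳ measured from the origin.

x̄ = 54.18 cm, ȳ = 47.50 cm

rectangular body: A = 70 × 95 = 6650.00, centroid at (35.00, 47.50).
semicircular end: A = ½π·47.5² = 3544.11, centroid at (90.16, 47.50).
ΣA = 10194.11 cm²
ΣAx̄ = (6650.00)(35.00) + (3544.11)(90.16) = 552285.56 cm³
ΣAȳ = (6650.00)(47.50) + (3544.11)(47.50) = 484220.19 cm³
x̄ = 552285.56 / 10194.11 = 54.18 cm
ȳ = 484220.19 / 10194.11 = 47.50 cm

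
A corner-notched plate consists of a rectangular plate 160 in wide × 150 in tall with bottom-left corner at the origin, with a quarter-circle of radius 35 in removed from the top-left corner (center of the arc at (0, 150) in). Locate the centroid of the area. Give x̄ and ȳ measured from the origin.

plate: A = 160 × 150 = 24000.00, centroid at (80.00, 75.00).
removed quarter-circle: A = −¼π·35² = -962.11, centroid at (14.85, 135.15).
ΣA = 23037.89 in², ΣAx̄ = 1905708.33 in³, ΣAȳ = 1669974.75 in³.
x̄ = 1905708.33/23037.89 = 82.72 in; ȳ = 1669974.75/23037.89 = 72.49 in.

x̄ = 82.72 in, ȳ = 72.49 in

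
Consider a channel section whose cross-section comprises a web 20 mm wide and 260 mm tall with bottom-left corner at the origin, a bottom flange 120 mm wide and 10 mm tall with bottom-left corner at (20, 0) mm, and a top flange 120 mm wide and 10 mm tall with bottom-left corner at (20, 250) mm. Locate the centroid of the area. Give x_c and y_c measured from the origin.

web: A = 20 × 260 = 5200.00, centroid at (10.00, 130.00).
bottom flange: A = 120 × 10 = 1200.00, centroid at (80.00, 5.00).
top flange: A = 120 × 10 = 1200.00, centroid at (80.00, 255.00).
ΣA = 7600.00 mm², ΣAx_c = 244000.00 mm³, ΣAy_c = 988000.00 mm³.
x_c = 244000.00/7600.00 = 32.11 mm; y_c = 988000.00/7600.00 = 130.00 mm.

x_c = 32.11 mm, y_c = 130.00 mm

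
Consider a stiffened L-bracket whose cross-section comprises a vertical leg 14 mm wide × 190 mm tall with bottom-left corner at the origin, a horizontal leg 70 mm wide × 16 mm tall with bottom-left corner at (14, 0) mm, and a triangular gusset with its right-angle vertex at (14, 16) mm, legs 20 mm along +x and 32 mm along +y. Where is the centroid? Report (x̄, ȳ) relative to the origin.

vertical leg: A = 14 × 190 = 2660.00, centroid at (7.00, 95.00).
horizontal leg: A = 70 × 16 = 1120.00, centroid at (49.00, 8.00).
gusset: A = ½·20·32 = 320.00, centroid at (20.67, 26.67).
ΣA = 4100.00 mm², ΣAx̄ = 80113.33 mm³, ΣAȳ = 270193.33 mm³.
x̄ = 80113.33/4100.00 = 19.54 mm; ȳ = 270193.33/4100.00 = 65.90 mm.

x̄ = 19.54 mm, ȳ = 65.90 mm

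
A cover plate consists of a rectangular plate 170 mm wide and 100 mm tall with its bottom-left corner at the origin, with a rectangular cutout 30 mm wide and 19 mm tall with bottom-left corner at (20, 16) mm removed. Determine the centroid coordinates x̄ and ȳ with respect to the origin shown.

x̄ = 86.73 mm, ȳ = 50.85 mm

plate: A = 170 × 100 = 17000.00, centroid at (85.00, 50.00).
hole: A = −(30 × 19) = -570.00, centroid at (35.00, 25.50).
ΣA = 16430.00 mm², ΣAx̄ = 1425050.00 mm³, ΣAȳ = 835465.00 mm³.
x̄ = 1425050.00/16430.00 = 86.73 mm; ȳ = 835465.00/16430.00 = 50.85 mm.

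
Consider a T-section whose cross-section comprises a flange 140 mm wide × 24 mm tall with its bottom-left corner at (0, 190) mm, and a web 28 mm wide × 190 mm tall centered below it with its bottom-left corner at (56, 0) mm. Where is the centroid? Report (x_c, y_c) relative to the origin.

x_c = 70.00 mm, y_c = 136.42 mm

web: A = 28 × 190 = 5320.00, centroid at (70.00, 95.00).
flange: A = 140 × 24 = 3360.00, centroid at (70.00, 202.00).
ΣA = 8680.00 mm², ΣAx_c = 607600.00 mm³, ΣAy_c = 1184120.00 mm³.
x_c = 607600.00/8680.00 = 70.00 mm; y_c = 1184120.00/8680.00 = 136.42 mm.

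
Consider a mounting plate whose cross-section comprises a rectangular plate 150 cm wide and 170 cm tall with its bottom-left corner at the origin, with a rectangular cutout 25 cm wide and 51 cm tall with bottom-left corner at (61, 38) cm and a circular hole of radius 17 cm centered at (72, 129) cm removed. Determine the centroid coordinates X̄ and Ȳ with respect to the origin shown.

plate: A = 150 × 170 = 25500.00, centroid at (75.00, 85.00).
hole 1: A = −(25 × 51) = -1275.00, centroid at (73.50, 63.50).
hole 2: A = −π·17² = -907.92, centroid at (72.00, 129.00).
ΣA = 23317.08 cm², ΣAX̄ = 1753417.24 cm³, ΣAȲ = 1969415.78 cm³.
X̄ = 1753417.24/23317.08 = 75.20 cm; Ȳ = 1969415.78/23317.08 = 84.46 cm.

X̄ = 75.20 cm, Ȳ = 84.46 cm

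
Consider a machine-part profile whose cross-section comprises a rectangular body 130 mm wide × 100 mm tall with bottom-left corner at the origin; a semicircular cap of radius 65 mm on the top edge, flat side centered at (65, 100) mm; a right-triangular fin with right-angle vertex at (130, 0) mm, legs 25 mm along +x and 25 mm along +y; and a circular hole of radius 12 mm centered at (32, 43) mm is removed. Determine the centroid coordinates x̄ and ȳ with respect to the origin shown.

x̄ = 66.94 mm, ȳ = 75.90 mm

rectangular body: A = 130 × 100 = 13000.00, centroid at (65.00, 50.00).
semicircular top: A = ½π·65² = 6636.61, centroid at (65.00, 127.59).
triangular fin: A = ½·25·25 = 312.50, centroid at (138.33, 8.33).
hole: A = −π·12² = -452.39, centroid at (32.00, 43.00).
ΣA = 19496.73 mm²
ΣAx̄ = (13000.00)(65.00) + (6636.61)(65.00) + (312.50)(138.33) + (-452.39)(32.00) = 1305132.65 mm³
ΣAȳ = (13000.00)(50.00) + (6636.61)(127.59) + (312.50)(8.33) + (-452.39)(43.00) = 1479896.21 mm³
x̄ = 1305132.65 / 19496.73 = 66.94 mm
ȳ = 1479896.21 / 19496.73 = 75.90 mm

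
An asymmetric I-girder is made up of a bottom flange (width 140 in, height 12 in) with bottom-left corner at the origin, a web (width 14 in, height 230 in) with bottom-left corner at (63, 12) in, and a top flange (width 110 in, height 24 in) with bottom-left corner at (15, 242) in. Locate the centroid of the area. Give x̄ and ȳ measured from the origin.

x̄ = 70.00 in, ȳ = 144.51 in

bottom flange: A = 140 × 12 = 1680.00, centroid at (70.00, 6.00).
web: A = 14 × 230 = 3220.00, centroid at (70.00, 127.00).
top flange: A = 110 × 24 = 2640.00, centroid at (70.00, 254.00).
ΣA = 7540.00 in², ΣAx̄ = 527800.00 in³, ΣAȳ = 1089580.00 in³.
x̄ = 527800.00/7540.00 = 70.00 in; ȳ = 1089580.00/7540.00 = 144.51 in.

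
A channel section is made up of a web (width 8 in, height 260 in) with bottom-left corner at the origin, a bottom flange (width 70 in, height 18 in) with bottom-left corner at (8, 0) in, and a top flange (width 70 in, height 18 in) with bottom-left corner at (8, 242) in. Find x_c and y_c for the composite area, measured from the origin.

x_c = 25.37 in, y_c = 130.00 in

web: A = 8 × 260 = 2080.00, centroid at (4.00, 130.00).
bottom flange: A = 70 × 18 = 1260.00, centroid at (43.00, 9.00).
top flange: A = 70 × 18 = 1260.00, centroid at (43.00, 251.00).
ΣA = 4600.00 in²
ΣAx_c = (2080.00)(4.00) + (1260.00)(43.00) + (1260.00)(43.00) = 116680.00 in³
ΣAy_c = (2080.00)(130.00) + (1260.00)(9.00) + (1260.00)(251.00) = 598000.00 in³
x_c = 116680.00 / 4600.00 = 25.37 in
y_c = 598000.00 / 4600.00 = 130.00 in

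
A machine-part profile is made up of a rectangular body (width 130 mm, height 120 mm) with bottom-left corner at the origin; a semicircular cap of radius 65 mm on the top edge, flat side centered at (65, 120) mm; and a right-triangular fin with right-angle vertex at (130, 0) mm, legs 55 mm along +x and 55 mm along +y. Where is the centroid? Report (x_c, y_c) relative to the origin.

rectangular body: A = 130 × 120 = 15600.00, centroid at (65.00, 60.00).
semicircular top: A = ½π·65² = 6636.61, centroid at (65.00, 147.59).
triangular fin: A = ½·55·55 = 1512.50, centroid at (148.33, 18.33).
ΣA = 23749.11 mm²
ΣAx_c = (15600.00)(65.00) + (6636.61)(65.00) + (1512.50)(148.33) = 1669734.11 mm³
ΣAy_c = (15600.00)(60.00) + (6636.61)(147.59) + (1512.50)(18.33) = 1943206.24 mm³
x_c = 1669734.11 / 23749.11 = 70.31 mm
y_c = 1943206.24 / 23749.11 = 81.82 mm

x_c = 70.31 mm, y_c = 81.82 mm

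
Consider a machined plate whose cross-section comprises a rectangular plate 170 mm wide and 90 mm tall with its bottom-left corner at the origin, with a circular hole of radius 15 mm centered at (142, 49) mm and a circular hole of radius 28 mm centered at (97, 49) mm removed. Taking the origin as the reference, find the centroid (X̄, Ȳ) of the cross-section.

plate: A = 170 × 90 = 15300.00, centroid at (85.00, 45.00).
hole 1: A = −π·15² = -706.86, centroid at (142.00, 49.00).
hole 2: A = −π·28² = -2463.01, centroid at (97.00, 49.00).
ΣA = 12130.13 mm²
ΣAX̄ = (15300.00)(85.00) + (-706.86)(142.00) + (-2463.01)(97.00) = 961214.28 mm³
ΣAȲ = (15300.00)(45.00) + (-706.86)(49.00) + (-2463.01)(49.00) = 533176.52 mm³
X̄ = 961214.28 / 12130.13 = 79.24 mm
Ȳ = 533176.52 / 12130.13 = 43.95 mm

X̄ = 79.24 mm, Ȳ = 43.95 mm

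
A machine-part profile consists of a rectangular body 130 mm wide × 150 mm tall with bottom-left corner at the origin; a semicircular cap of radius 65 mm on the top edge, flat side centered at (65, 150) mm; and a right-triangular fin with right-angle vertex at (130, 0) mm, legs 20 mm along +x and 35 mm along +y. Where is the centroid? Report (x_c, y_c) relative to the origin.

x_c = 65.95 mm, y_c = 99.87 mm

rectangular body: A = 130 × 150 = 19500.00, centroid at (65.00, 75.00).
semicircular top: A = ½π·65² = 6636.61, centroid at (65.00, 177.59).
triangular fin: A = ½·20·35 = 350.00, centroid at (136.67, 11.67).
ΣA = 26486.61 mm²
ΣAx_c = (19500.00)(65.00) + (6636.61)(65.00) + (350.00)(136.67) = 1746713.27 mm³
ΣAy_c = (19500.00)(75.00) + (6636.61)(177.59) + (350.00)(11.67) = 2645158.84 mm³
x_c = 1746713.27 / 26486.61 = 65.95 mm
y_c = 2645158.84 / 26486.61 = 99.87 mm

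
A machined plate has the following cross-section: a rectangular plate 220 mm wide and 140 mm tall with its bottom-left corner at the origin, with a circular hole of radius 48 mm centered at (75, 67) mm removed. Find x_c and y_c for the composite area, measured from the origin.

plate: A = 220 × 140 = 30800.00, centroid at (110.00, 70.00).
hole: A = −π·48² = -7238.23, centroid at (75.00, 67.00).
ΣA = 23561.77 mm²
ΣAx_c = (30800.00)(110.00) + (-7238.23)(75.00) = 2845132.79 mm³
ΣAy_c = (30800.00)(70.00) + (-7238.23)(67.00) = 1671038.63 mm³
x_c = 2845132.79 / 23561.77 = 120.75 mm
y_c = 1671038.63 / 23561.77 = 70.92 mm

x_c = 120.75 mm, y_c = 70.92 mm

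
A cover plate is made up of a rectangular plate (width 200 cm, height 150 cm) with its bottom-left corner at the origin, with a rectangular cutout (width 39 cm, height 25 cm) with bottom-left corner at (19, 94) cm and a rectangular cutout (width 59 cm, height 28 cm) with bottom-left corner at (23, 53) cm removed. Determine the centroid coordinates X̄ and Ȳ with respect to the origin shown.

plate: A = 200 × 150 = 30000.00, centroid at (100.00, 75.00).
hole 1: A = −(39 × 25) = -975.00, centroid at (38.50, 106.50).
hole 2: A = −(59 × 28) = -1652.00, centroid at (52.50, 67.00).
ΣA = 27373.00 cm², ΣAX̄ = 2875732.50 cm³, ΣAȲ = 2035478.50 cm³.
X̄ = 2875732.50/27373.00 = 105.06 cm; Ȳ = 2035478.50/27373.00 = 74.36 cm.

X̄ = 105.06 cm, Ȳ = 74.36 cm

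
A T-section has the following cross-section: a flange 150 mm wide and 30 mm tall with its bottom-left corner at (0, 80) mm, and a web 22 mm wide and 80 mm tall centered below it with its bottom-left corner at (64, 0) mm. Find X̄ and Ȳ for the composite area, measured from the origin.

X̄ = 75.00 mm, Ȳ = 79.54 mm

Part | A | x̄ᵢ | ȳᵢ | A·x̄ᵢ | A·ȳᵢ
web | 1760.00 | 75.00 | 40.00 | 132000.00 | 70400.00
flange | 4500.00 | 75.00 | 95.00 | 337500.00 | 427500.00
Σ | 6260.00 |  |  | 469500.00 | 497900.00
X̄ = 469500.00 / 6260.00 = 75.00 mm
Ȳ = 497900.00 / 6260.00 = 79.54 mm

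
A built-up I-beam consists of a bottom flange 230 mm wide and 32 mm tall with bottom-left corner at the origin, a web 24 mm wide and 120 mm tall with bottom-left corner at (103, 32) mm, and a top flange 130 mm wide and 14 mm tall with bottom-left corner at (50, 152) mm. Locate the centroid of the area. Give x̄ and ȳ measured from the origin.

Part | A | x̄ᵢ | ȳᵢ | A·x̄ᵢ | A·ȳᵢ
bottom flange | 7360.00 | 115.00 | 16.00 | 846400.00 | 117760.00
web | 2880.00 | 115.00 | 92.00 | 331200.00 | 264960.00
top flange | 1820.00 | 115.00 | 159.00 | 209300.00 | 289380.00
Σ | 12060.00 |  |  | 1386900.00 | 672100.00
x̄ = 1386900.00 / 12060.00 = 115.00 mm
ȳ = 672100.00 / 12060.00 = 55.73 mm

x̄ = 115.00 mm, ȳ = 55.73 mm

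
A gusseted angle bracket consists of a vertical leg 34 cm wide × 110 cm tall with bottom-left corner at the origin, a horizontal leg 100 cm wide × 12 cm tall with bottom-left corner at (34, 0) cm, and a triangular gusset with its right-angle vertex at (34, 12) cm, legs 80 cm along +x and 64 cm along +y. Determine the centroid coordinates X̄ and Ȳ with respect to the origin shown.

vertical leg: A = 34 × 110 = 3740.00, centroid at (17.00, 55.00).
horizontal leg: A = 100 × 12 = 1200.00, centroid at (84.00, 6.00).
gusset: A = ½·80·64 = 2560.00, centroid at (60.67, 33.33).
ΣA = 7500.00 cm²
ΣAX̄ = (3740.00)(17.00) + (1200.00)(84.00) + (2560.00)(60.67) = 319686.67 cm³
ΣAȲ = (3740.00)(55.00) + (1200.00)(6.00) + (2560.00)(33.33) = 298233.33 cm³
X̄ = 319686.67 / 7500.00 = 42.62 cm
Ȳ = 298233.33 / 7500.00 = 39.76 cm

X̄ = 42.62 cm, Ȳ = 39.76 cm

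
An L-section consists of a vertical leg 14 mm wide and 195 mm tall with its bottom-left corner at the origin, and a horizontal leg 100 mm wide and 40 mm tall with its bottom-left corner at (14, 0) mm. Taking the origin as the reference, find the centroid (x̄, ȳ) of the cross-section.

x̄ = 40.88 mm, ȳ = 51.44 mm

vertical leg: A = 14 × 195 = 2730.00, centroid at (7.00, 97.50).
horizontal leg: A = 100 × 40 = 4000.00, centroid at (64.00, 20.00).
ΣA = 6730.00 mm²
ΣAx̄ = (2730.00)(7.00) + (4000.00)(64.00) = 275110.00 mm³
ΣAȳ = (2730.00)(97.50) + (4000.00)(20.00) = 346175.00 mm³
x̄ = 275110.00 / 6730.00 = 40.88 mm
ȳ = 346175.00 / 6730.00 = 51.44 mm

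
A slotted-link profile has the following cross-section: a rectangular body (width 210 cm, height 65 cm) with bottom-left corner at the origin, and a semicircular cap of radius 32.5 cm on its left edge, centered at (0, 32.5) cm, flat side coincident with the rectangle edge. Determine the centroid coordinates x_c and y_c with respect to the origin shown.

rectangular body: A = 210 × 65 = 13650.00, centroid at (105.00, 32.50).
semicircular end: A = ½π·32.5² = 1659.15, centroid at (-13.79, 32.50).
ΣA = 15309.15 cm²
ΣAx_c = (13650.00)(105.00) + (1659.15)(-13.79) = 1410364.58 cm³
ΣAy_c = (13650.00)(32.50) + (1659.15)(32.50) = 497547.49 cm³
x_c = 1410364.58 / 15309.15 = 92.13 cm
y_c = 497547.49 / 15309.15 = 32.50 cm

x_c = 92.13 cm, y_c = 32.50 cm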